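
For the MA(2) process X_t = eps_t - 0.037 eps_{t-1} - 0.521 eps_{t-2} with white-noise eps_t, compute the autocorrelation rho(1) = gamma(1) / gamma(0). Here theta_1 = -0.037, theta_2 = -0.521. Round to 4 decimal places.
\rho(1) = -0.0139

For an MA(q) process with theta_0 = 1, the autocovariance is
  gamma(k) = sigma^2 * sum_{i=0..q-k} theta_i * theta_{i+k},
and rho(k) = gamma(k) / gamma(0). Sigma^2 cancels.
  numerator   = (1)*(-0.037) + (-0.037)*(-0.521) = -0.017723.
  denominator = (1)^2 + (-0.037)^2 + (-0.521)^2 = 1.27281.
  rho(1) = -0.017723 / 1.27281 = -0.0139.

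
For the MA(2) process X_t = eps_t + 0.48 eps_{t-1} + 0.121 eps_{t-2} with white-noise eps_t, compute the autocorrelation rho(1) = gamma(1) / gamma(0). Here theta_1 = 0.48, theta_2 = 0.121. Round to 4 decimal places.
\rho(1) = 0.4322

For an MA(q) process with theta_0 = 1, the autocovariance is
  gamma(k) = sigma^2 * sum_{i=0..q-k} theta_i * theta_{i+k},
and rho(k) = gamma(k) / gamma(0). Sigma^2 cancels.
  numerator   = (1)*(0.48) + (0.48)*(0.121) = 0.53808.
  denominator = (1)^2 + (0.48)^2 + (0.121)^2 = 1.245041.
  rho(1) = 0.53808 / 1.245041 = 0.4322.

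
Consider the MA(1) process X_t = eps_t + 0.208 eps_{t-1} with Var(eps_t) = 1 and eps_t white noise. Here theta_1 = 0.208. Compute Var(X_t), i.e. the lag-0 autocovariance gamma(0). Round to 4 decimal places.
\gamma(0) = 1.0433

For an MA(q) process X_t = eps_t + sum_i theta_i eps_{t-i} with
Var(eps_t) = sigma^2, the variance is
  gamma(0) = sigma^2 * (1 + sum_i theta_i^2).
  sum_i theta_i^2 = (0.208)^2 = 0.043264.
  gamma(0) = 1 * (1 + 0.043264) = 1 * 1.043264 = 1.043264, which rounds to 1.0433.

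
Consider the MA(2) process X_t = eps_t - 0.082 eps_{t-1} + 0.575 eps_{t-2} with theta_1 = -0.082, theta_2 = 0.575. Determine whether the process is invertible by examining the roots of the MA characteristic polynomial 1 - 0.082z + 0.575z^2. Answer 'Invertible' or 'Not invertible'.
\text{Invertible}

The MA(q) characteristic polynomial is P(z) = 1 - 0.082z + 0.575z^2.
Invertibility requires all roots to lie outside the unit circle, i.e. |z| > 1 for every root.
Set 1 + (-0.082) z + (0.575) z^2 = 0, i.e. a z^2 + b z + c = 0 with a = 0.575, b = -0.082, c = 1.
Discriminant D = b^2 - 4ac = (-0.082)^2 - 4*(0.575)*1 = 0.006724 - (2.3) = -2.293276.
D < 0, so the roots are the complex-conjugate pair z = (-b +/- i sqrt(-D)) / (2a) = 0.0713 +/- 1.3168i.
For a conjugate pair |z|^2 = z * conj(z) = (product of roots) = c/a = 1/(0.575) = 1.73913, so |z| = sqrt(1.73913) = 1.3188 for both roots.
Moduli of all roots: 1.3188, 1.3188.
All moduli strictly greater than 1? Yes.
Verdict: Invertible.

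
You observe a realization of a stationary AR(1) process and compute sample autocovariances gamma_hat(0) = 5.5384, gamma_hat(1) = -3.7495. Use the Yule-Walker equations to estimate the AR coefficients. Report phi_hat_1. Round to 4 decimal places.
\hat\phi_{1} = -0.6770

The Yule-Walker equations for an AR(p) process read, in matrix form,
  Gamma_p phi = r_p,   with   (Gamma_p)_{ij} = gamma(|i - j|),
                       (r_p)_i = gamma(i),   i,j = 1..p.
Substitute the sample gammas (Toeplitz matrix and right-hand side of size 1):
  Gamma_p = [[5.5384]]
  r_p     = [-3.7495]
With p = 1 this is the single equation gamma(0) phi_1 = gamma(1):
  phi_hat_1 = gamma(1) / gamma(0) = -3.7495 / 5.5384 = -0.6770.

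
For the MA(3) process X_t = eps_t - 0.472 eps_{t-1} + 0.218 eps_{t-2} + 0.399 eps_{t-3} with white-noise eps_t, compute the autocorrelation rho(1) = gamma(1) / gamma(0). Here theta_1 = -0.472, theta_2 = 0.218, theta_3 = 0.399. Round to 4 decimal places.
\rho(1) = -0.3413

For an MA(q) process with theta_0 = 1, the autocovariance is
  gamma(k) = sigma^2 * sum_{i=0..q-k} theta_i * theta_{i+k},
and rho(k) = gamma(k) / gamma(0). Sigma^2 cancels.
  numerator   = (1)*(-0.472) + (-0.472)*(0.218) + (0.218)*(0.399) = -0.487914.
  denominator = (1)^2 + (-0.472)^2 + (0.218)^2 + (0.399)^2 = 1.429509.
  rho(1) = -0.487914 / 1.429509 = -0.3413.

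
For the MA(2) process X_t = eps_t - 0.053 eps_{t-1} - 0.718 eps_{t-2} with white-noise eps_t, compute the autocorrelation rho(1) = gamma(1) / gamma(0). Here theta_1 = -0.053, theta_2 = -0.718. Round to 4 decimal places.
\rho(1) = -0.0098

For an MA(q) process with theta_0 = 1, the autocovariance is
  gamma(k) = sigma^2 * sum_{i=0..q-k} theta_i * theta_{i+k},
and rho(k) = gamma(k) / gamma(0). Sigma^2 cancels.
  numerator   = (1)*(-0.053) + (-0.053)*(-0.718) = -0.014946.
  denominator = (1)^2 + (-0.053)^2 + (-0.718)^2 = 1.518333.
  rho(1) = -0.014946 / 1.518333 = -0.0098.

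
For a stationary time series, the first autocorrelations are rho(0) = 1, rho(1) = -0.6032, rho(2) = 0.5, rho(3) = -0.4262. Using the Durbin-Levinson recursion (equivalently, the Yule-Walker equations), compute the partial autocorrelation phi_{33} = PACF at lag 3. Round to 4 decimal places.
\phi_{33} = -0.0989

The PACF at lag k is phi_{kk}, the last component of the solution
to the Yule-Walker system G_k phi = r_k where
  (G_k)_{ij} = rho(|i - j|), (r_k)_i = rho(i), i,j = 1..k.
Equivalently, Durbin-Levinson gives phi_{kk} iteratively:
  phi_{11} = rho(1)
  phi_{kk} = [rho(k) - sum_{j=1..k-1} phi_{k-1,j} rho(k-j)]
            / [1 - sum_{j=1..k-1} phi_{k-1,j} rho(j)],
  phi_{k,j} = phi_{k-1,j} - phi_{kk} phi_{k-1,k-j},  j = 1..k-1.
Step k = 1:
  phi_11 = rho(1) = -0.6032.
Step k = 2:
  phi_22 = [rho(2) - phi_11 rho(1)] / [1 - phi_11 rho(1)] = [0.5 - (-0.6032)(-0.6032)] / [1 - (-0.6032)(-0.6032)]
         = 0.13614976 / 0.63614976 = 0.214022.
  Update: phi_21 = phi_11 - phi_22 phi_11 = -0.6032 - (0.214022)(-0.6032) = -0.474102.
Step k = 3:
  phi_33 = [rho(3) - phi_21 rho(2) - phi_22 rho(1)] / [1 - phi_21 rho(1) - phi_22 rho(2)]
    numerator   = -0.4262 - (-0.474102)(0.5) - (0.214022)(-0.6032) = -0.0600511
    denominator = 1 - (-0.474102)(-0.6032) - (0.214022)(0.5) = 0.60701078
  phi_33 = -0.0600511 / 0.60701078 = -0.0989.
Therefore phi_{33} = -0.0989.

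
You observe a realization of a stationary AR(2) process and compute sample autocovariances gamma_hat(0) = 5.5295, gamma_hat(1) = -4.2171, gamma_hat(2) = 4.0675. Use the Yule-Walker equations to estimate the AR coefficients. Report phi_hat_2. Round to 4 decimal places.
\hat\phi_{2} = 0.3680

The Yule-Walker equations for an AR(p) process read, in matrix form,
  Gamma_p phi = r_p,   with   (Gamma_p)_{ij} = gamma(|i - j|),
                       (r_p)_i = gamma(i),   i,j = 1..p.
Substitute the sample gammas (Toeplitz matrix and right-hand side of size 2):
  Gamma_p = [[5.5295, -4.2171], [-4.2171, 5.5295]]
  r_p     = [-4.2171, 4.0675]
Written out:
  5.5295 phi_1 - 4.2171 phi_2 = -4.2171
  -4.2171 phi_1 + 5.5295 phi_2 = 4.0675
Solve by Cramer's rule:
  det = gamma(0)^2 - gamma(1)^2 = (5.5295)^2 - (-4.2171)^2 = 30.57537025 - 17.78393241 = 12.79143784
  phi_hat_1 = [gamma(1) gamma(0) - gamma(1) gamma(2)] / det = [(-4.2171)(5.5295) - (-4.2171)(4.0675)] / 12.79143784 = -6.1654002 / 12.79143784 = -0.482
  phi_hat_2 = [gamma(0) gamma(2) - gamma(1)^2] / det = [(5.5295)(4.0675) - (-4.2171)^2] / 12.79143784 = 4.70730884 / 12.79143784 = 0.368
So phi_hat = [-0.4820, 0.3680].
Therefore phi_hat_2 = 0.3680.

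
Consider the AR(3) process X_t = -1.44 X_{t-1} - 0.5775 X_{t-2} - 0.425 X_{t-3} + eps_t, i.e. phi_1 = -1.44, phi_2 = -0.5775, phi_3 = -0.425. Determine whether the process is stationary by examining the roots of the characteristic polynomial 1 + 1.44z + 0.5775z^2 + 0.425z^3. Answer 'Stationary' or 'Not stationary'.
\text{Not stationary}

The AR(p) characteristic polynomial is P(z) = 1 + 1.44z + 0.5775z^2 + 0.425z^3.
Stationarity requires all roots to lie outside the unit circle, i.e. |z| > 1 for every root.
Degree 3: look for a simple real root z0 first, then factor out (1 - z/z0) and solve the remaining quadratic.
Testing z0 = -0.8: P(-0.8) = 1 + (1.44)(-0.8) + (0.5775)(-0.8)^2 + (0.425)(-0.8)^3
  = 1 + (-1.152) + (0.3696) + (-0.2176) = 0.  So z_0 = -0.8 is a root, |z_0| = 0.8.
Divide out the factor (1 + 1.25 z) = (1 - z/z0) (since 1/z0 = -1.25):
  P(z) = (1 + 1.25 z)(1 + (0.19) z + (0.34) z^2)
  [check: z-coef 0.19 - (-1.25) = 1.44; z^2-coef 0.34 - (-1.25)(0.19) = 0.5775; z^3-coef -(-1.25)(0.34) = 0.425.]
Remaining roots from the quadratic factor 1 + (0.19) z + (0.34) z^2:
  Set 1 + (0.19) z + (0.34) z^2 = 0, i.e. a z^2 + b z + c = 0 with a = 0.34, b = 0.19, c = 1.
  Discriminant D = b^2 - 4ac = (0.19)^2 - 4*(0.34)*1 = 0.0361 - (1.36) = -1.3239.
  D < 0, so the roots are the complex-conjugate pair z = (-b +/- i sqrt(-D)) / (2a) = -0.2794 +/- 1.6921i.
  For a conjugate pair |z|^2 = z * conj(z) = (product of roots) = c/a = 1/(0.34) = 2.941176, so |z| = sqrt(2.941176) = 1.715 for both roots.
Moduli of all roots: 0.8000, 1.7150, 1.7150.
All moduli strictly greater than 1? No.
Verdict: Not stationary.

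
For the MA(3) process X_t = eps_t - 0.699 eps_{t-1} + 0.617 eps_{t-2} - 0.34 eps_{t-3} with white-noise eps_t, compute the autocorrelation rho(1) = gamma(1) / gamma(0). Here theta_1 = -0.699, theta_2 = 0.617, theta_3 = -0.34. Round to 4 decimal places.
\rho(1) = -0.6751

For an MA(q) process with theta_0 = 1, the autocovariance is
  gamma(k) = sigma^2 * sum_{i=0..q-k} theta_i * theta_{i+k},
and rho(k) = gamma(k) / gamma(0). Sigma^2 cancels.
  numerator   = (1)*(-0.699) + (-0.699)*(0.617) + (0.617)*(-0.34) = -1.340063.
  denominator = (1)^2 + (-0.699)^2 + (0.617)^2 + (-0.34)^2 = 1.98489.
  rho(1) = -1.340063 / 1.98489 = -0.6751.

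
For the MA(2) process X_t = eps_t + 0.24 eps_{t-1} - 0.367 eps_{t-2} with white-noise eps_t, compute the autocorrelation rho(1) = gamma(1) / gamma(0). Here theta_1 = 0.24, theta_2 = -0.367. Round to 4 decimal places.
\rho(1) = 0.1274

For an MA(q) process with theta_0 = 1, the autocovariance is
  gamma(k) = sigma^2 * sum_{i=0..q-k} theta_i * theta_{i+k},
and rho(k) = gamma(k) / gamma(0). Sigma^2 cancels.
  numerator   = (1)*(0.24) + (0.24)*(-0.367) = 0.15192.
  denominator = (1)^2 + (0.24)^2 + (-0.367)^2 = 1.192289.
  rho(1) = 0.15192 / 1.192289 = 0.1274.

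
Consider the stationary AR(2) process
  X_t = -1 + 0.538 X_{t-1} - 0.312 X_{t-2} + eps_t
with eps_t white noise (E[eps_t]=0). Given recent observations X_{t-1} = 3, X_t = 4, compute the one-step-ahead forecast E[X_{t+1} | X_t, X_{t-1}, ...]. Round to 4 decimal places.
E[X_{t+1} \mid \mathcal F_t] = 0.2160

For an AR(p) model X_t = c + sum_i phi_i X_{t-i} + eps_t, the
one-step-ahead conditional mean is
  E[X_{t+1} | X_t, ...] = c + sum_i phi_i X_{t+1-i}.
Substitute known values:
  E[X_{t+1} | ...] = -1 + (0.538) * (4) + (-0.312) * (3)
                   = 0.2160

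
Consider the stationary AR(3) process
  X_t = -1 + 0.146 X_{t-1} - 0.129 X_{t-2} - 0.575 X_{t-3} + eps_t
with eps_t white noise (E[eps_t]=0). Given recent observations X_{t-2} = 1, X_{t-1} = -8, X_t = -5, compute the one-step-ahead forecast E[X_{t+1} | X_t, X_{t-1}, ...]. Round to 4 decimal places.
E[X_{t+1} \mid \mathcal F_t] = -1.2730

For an AR(p) model X_t = c + sum_i phi_i X_{t-i} + eps_t, the
one-step-ahead conditional mean is
  E[X_{t+1} | X_t, ...] = c + sum_i phi_i X_{t+1-i}.
Substitute known values:
  E[X_{t+1} | ...] = -1 + (0.146) * (-5) + (-0.129) * (-8) + (-0.575) * (1)
                   = -1.2730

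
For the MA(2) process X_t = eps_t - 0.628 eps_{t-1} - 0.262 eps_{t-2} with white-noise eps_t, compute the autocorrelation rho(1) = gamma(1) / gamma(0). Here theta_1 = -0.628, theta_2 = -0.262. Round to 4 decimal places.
\rho(1) = -0.3168

For an MA(q) process with theta_0 = 1, the autocovariance is
  gamma(k) = sigma^2 * sum_{i=0..q-k} theta_i * theta_{i+k},
and rho(k) = gamma(k) / gamma(0). Sigma^2 cancels.
  numerator   = (1)*(-0.628) + (-0.628)*(-0.262) = -0.463464.
  denominator = (1)^2 + (-0.628)^2 + (-0.262)^2 = 1.463028.
  rho(1) = -0.463464 / 1.463028 = -0.3168.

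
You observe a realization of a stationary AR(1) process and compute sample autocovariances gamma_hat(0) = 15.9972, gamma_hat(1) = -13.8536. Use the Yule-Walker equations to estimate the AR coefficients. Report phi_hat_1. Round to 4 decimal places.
\hat\phi_{1} = -0.8660

The Yule-Walker equations for an AR(p) process read, in matrix form,
  Gamma_p phi = r_p,   with   (Gamma_p)_{ij} = gamma(|i - j|),
                       (r_p)_i = gamma(i),   i,j = 1..p.
Substitute the sample gammas (Toeplitz matrix and right-hand side of size 1):
  Gamma_p = [[15.9972]]
  r_p     = [-13.8536]
With p = 1 this is the single equation gamma(0) phi_1 = gamma(1):
  phi_hat_1 = gamma(1) / gamma(0) = -13.8536 / 15.9972 = -0.8660.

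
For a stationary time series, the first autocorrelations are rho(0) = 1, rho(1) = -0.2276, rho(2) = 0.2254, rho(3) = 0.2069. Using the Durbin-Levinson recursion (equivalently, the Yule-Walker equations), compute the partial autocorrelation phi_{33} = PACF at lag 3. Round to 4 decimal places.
\phi_{33} = 0.3170

The PACF at lag k is phi_{kk}, the last component of the solution
to the Yule-Walker system G_k phi = r_k where
  (G_k)_{ij} = rho(|i - j|), (r_k)_i = rho(i), i,j = 1..k.
Equivalently, Durbin-Levinson gives phi_{kk} iteratively:
  phi_{11} = rho(1)
  phi_{kk} = [rho(k) - sum_{j=1..k-1} phi_{k-1,j} rho(k-j)]
            / [1 - sum_{j=1..k-1} phi_{k-1,j} rho(j)],
  phi_{k,j} = phi_{k-1,j} - phi_{kk} phi_{k-1,k-j},  j = 1..k-1.
Step k = 1:
  phi_11 = rho(1) = -0.2276.
Step k = 2:
  phi_22 = [rho(2) - phi_11 rho(1)] / [1 - phi_11 rho(1)] = [0.2254 - (-0.2276)(-0.2276)] / [1 - (-0.2276)(-0.2276)]
         = 0.17359824 / 0.94819824 = 0.183082.
  Update: phi_21 = phi_11 - phi_22 phi_11 = -0.2276 - (0.183082)(-0.2276) = -0.18593.
Step k = 3:
  phi_33 = [rho(3) - phi_21 rho(2) - phi_22 rho(1)] / [1 - phi_21 rho(1) - phi_22 rho(2)]
    numerator   = 0.2069 - (-0.18593)(0.2254) - (0.183082)(-0.2276) = 0.29047825
    denominator = 1 - (-0.18593)(-0.2276) - (0.183082)(0.2254) = 0.91641549
  phi_33 = 0.29047825 / 0.91641549 = 0.317.
Therefore phi_{33} = 0.3170.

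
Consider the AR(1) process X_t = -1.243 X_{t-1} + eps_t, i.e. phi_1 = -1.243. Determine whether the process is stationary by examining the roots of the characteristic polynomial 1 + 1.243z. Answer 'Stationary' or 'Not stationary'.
\text{Not stationary}

The AR(p) characteristic polynomial is P(z) = 1 + 1.243z.
Stationarity requires all roots to lie outside the unit circle, i.e. |z| > 1 for every root.
This is linear in z: 1 + (1.243) z = 0  =>  z = -1/(1.243) = -0.804505,  |z| = 0.804505.
Moduli of all roots: 0.8045.
All moduli strictly greater than 1? No.
Verdict: Not stationary.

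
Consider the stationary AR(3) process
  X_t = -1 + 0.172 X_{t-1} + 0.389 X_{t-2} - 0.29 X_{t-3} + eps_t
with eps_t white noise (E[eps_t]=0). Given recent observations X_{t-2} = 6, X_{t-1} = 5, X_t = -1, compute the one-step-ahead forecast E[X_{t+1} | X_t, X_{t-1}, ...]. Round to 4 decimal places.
E[X_{t+1} \mid \mathcal F_t] = -0.9670

For an AR(p) model X_t = c + sum_i phi_i X_{t-i} + eps_t, the
one-step-ahead conditional mean is
  E[X_{t+1} | X_t, ...] = c + sum_i phi_i X_{t+1-i}.
Substitute known values:
  E[X_{t+1} | ...] = -1 + (0.172) * (-1) + (0.389) * (5) + (-0.29) * (6)
                   = -0.9670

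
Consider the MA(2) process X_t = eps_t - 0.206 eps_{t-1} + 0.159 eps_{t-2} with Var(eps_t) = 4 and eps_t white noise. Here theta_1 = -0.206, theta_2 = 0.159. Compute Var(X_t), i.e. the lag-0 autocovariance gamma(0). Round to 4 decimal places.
\gamma(0) = 4.2709

For an MA(q) process X_t = eps_t + sum_i theta_i eps_{t-i} with
Var(eps_t) = sigma^2, the variance is
  gamma(0) = sigma^2 * (1 + sum_i theta_i^2).
  sum_i theta_i^2 = (-0.206)^2 + (0.159)^2 = 0.042436 + 0.025281 = 0.067717.
  gamma(0) = 4 * (1 + 0.067717) = 4 * 1.067717 = 4.270868, which rounds to 4.2709.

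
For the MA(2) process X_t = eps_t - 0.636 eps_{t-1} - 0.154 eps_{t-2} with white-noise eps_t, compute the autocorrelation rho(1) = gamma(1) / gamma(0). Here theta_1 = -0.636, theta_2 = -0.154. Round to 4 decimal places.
\rho(1) = -0.3767

For an MA(q) process with theta_0 = 1, the autocovariance is
  gamma(k) = sigma^2 * sum_{i=0..q-k} theta_i * theta_{i+k},
and rho(k) = gamma(k) / gamma(0). Sigma^2 cancels.
  numerator   = (1)*(-0.636) + (-0.636)*(-0.154) = -0.538056.
  denominator = (1)^2 + (-0.636)^2 + (-0.154)^2 = 1.428212.
  rho(1) = -0.538056 / 1.428212 = -0.3767.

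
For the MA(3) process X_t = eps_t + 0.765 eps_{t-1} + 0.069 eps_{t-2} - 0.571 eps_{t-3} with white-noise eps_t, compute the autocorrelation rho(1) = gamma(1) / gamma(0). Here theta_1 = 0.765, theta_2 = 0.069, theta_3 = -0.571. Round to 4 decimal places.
\rho(1) = 0.4063

For an MA(q) process with theta_0 = 1, the autocovariance is
  gamma(k) = sigma^2 * sum_{i=0..q-k} theta_i * theta_{i+k},
and rho(k) = gamma(k) / gamma(0). Sigma^2 cancels.
  numerator   = (1)*(0.765) + (0.765)*(0.069) + (0.069)*(-0.571) = 0.778386.
  denominator = (1)^2 + (0.765)^2 + (0.069)^2 + (-0.571)^2 = 1.916027.
  rho(1) = 0.778386 / 1.916027 = 0.4063.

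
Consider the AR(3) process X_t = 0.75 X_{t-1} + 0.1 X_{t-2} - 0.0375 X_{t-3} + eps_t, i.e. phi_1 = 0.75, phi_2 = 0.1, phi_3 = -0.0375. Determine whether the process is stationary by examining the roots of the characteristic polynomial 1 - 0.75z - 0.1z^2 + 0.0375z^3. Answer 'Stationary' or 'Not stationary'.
\text{Stationary}

The AR(p) characteristic polynomial is P(z) = 1 - 0.75z - 0.1z^2 + 0.0375z^3.
Stationarity requires all roots to lie outside the unit circle, i.e. |z| > 1 for every root.
Degree 3: look for a simple real root z0 first, then factor out (1 - z/z0) and solve the remaining quadratic.
Testing z0 = -4: P(-4) = 1 + (-0.75)(-4) + (-0.1)(-4)^2 + (0.0375)(-4)^3
  = 1 + (3) + (-1.6) + (-2.4) = 0.  So z_0 = -4 is a root, |z_0| = 4.
Divide out the factor (1 + 0.25 z) = (1 - z/z0) (since 1/z0 = -0.25):
  P(z) = (1 + 0.25 z)(1 + (-1) z + (0.15) z^2)
  [check: z-coef -1 - (-0.25) = -0.75; z^2-coef 0.15 - (-0.25)(-1) = -0.1; z^3-coef -(-0.25)(0.15) = 0.0375.]
Remaining roots from the quadratic factor 1 + (-1) z + (0.15) z^2:
  Set 1 + (-1) z + (0.15) z^2 = 0, i.e. a z^2 + b z + c = 0 with a = 0.15, b = -1, c = 1.
  Discriminant D = b^2 - 4ac = (-1)^2 - 4*(0.15)*1 = 1 - (0.6) = 0.4.
  D >= 0, so the roots are real: z = (-b +/- sqrt(D)) / (2a) = (1 +/- 0.632456) / (0.3).
    z_1 = (1 + 0.632456) / (0.3) = 5.4415,   |z_1| = 5.4415.
    z_2 = (1 - 0.632456) / (0.3) = 1.2251,   |z_2| = 1.2251.
Moduli of all roots: 4.0000, 5.4415, 1.2251.
All moduli strictly greater than 1? Yes.
Verdict: Stationary.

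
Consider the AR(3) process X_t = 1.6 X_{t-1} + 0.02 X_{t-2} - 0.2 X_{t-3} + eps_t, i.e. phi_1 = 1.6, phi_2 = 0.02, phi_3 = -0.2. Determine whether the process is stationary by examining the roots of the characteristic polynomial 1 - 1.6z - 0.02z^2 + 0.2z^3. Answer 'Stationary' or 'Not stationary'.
\text{Not stationary}

The AR(p) characteristic polynomial is P(z) = 1 - 1.6z - 0.02z^2 + 0.2z^3.
Stationarity requires all roots to lie outside the unit circle, i.e. |z| > 1 for every root.
Degree 3: look for a simple real root z0 first, then factor out (1 - z/z0) and solve the remaining quadratic.
Testing z0 = 2.5: P(2.5) = 1 + (-1.6)(2.5) + (-0.02)(2.5)^2 + (0.2)(2.5)^3
  = 1 + (-4) + (-0.125) + (3.125) = 0.  So z_0 = 2.5 is a root, |z_0| = 2.5.
Divide out the factor (1 - 0.4 z) = (1 - z/z0) (since 1/z0 = 0.4):
  P(z) = (1 - 0.4 z)(1 + (-1.2) z + (-0.5) z^2)
  [check: z-coef -1.2 - (0.4) = -1.6; z^2-coef -0.5 - (0.4)(-1.2) = -0.02; z^3-coef -(0.4)(-0.5) = 0.2.]
Remaining roots from the quadratic factor 1 + (-1.2) z + (-0.5) z^2:
  Set 1 + (-1.2) z + (-0.5) z^2 = 0, i.e. a z^2 + b z + c = 0 with a = -0.5, b = -1.2, c = 1.
  Discriminant D = b^2 - 4ac = (-1.2)^2 - 4*(-0.5)*1 = 1.44 - (-2) = 3.44.
  D >= 0, so the roots are real: z = (-b +/- sqrt(D)) / (2a) = (1.2 +/- 1.854724) / (-1).
    z_1 = (1.2 + 1.854724) / (-1) = -3.0547,   |z_1| = 3.0547.
    z_2 = (1.2 - 1.854724) / (-1) = 0.6547,   |z_2| = 0.6547.
Moduli of all roots: 2.5000, 3.0547, 0.6547.
All moduli strictly greater than 1? No.
Verdict: Not stationary.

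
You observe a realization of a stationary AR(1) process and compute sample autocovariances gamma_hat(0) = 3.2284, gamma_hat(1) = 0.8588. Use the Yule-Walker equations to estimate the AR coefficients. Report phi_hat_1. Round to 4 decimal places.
\hat\phi_{1} = 0.2660

The Yule-Walker equations for an AR(p) process read, in matrix form,
  Gamma_p phi = r_p,   with   (Gamma_p)_{ij} = gamma(|i - j|),
                       (r_p)_i = gamma(i),   i,j = 1..p.
Substitute the sample gammas (Toeplitz matrix and right-hand side of size 1):
  Gamma_p = [[3.2284]]
  r_p     = [0.8588]
With p = 1 this is the single equation gamma(0) phi_1 = gamma(1):
  phi_hat_1 = gamma(1) / gamma(0) = 0.8588 / 3.2284 = 0.2660.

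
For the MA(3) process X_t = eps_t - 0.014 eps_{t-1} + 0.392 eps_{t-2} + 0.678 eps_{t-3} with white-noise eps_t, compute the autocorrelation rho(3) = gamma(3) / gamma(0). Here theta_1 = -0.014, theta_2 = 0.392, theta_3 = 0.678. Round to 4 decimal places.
\rho(3) = 0.4202

For an MA(q) process with theta_0 = 1, the autocovariance is
  gamma(k) = sigma^2 * sum_{i=0..q-k} theta_i * theta_{i+k},
and rho(k) = gamma(k) / gamma(0). Sigma^2 cancels.
  numerator   = (1)*(0.678) = 0.678.
  denominator = (1)^2 + (-0.014)^2 + (0.392)^2 + (0.678)^2 = 1.613544.
  rho(3) = 0.678 / 1.613544 = 0.4202.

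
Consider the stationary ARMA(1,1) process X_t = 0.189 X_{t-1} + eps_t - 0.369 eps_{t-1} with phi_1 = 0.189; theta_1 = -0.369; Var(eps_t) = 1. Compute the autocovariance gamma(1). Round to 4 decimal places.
\gamma(1) = -0.1736

Multiply the model equation by X_{t-k} and take expectations. With theta_0 = psi_0 = 1 and psi_j the MA(infinity) weights, this gives
  gamma(k) - sum_i phi_i gamma(k-i) = c_k,
  c_k = sigma^2 * sum_{j=k..q} theta_j psi_{j-k}   (c_k = 0 for k > q),
using gamma(-m) = gamma(m).
psi-weights needed (psi_j = theta_j + sum_i phi_i psi_{j-i}):
  psi_1 = theta_1 + phi_1 = -0.369 + (0.189) = -0.18
Right-hand sides:
  c_0 = sigma^2 (1 + theta_1 psi_1) = 1 * (1 + (-0.369)(-0.18)) = 1 * 1.06642 = 1.06642
  c_1 = sigma^2 theta_1 = 1 * (-0.369) = -0.369
  c_2 = 0
Equations for k = 0 and k = 1 (AR order 1):
  gamma(0) = phi_1 gamma(1) + c_0
  gamma(1) = phi_1 gamma(0) + c_1
Substituting the second into the first: gamma(0) (1 - phi_1^2) = c_0 + phi_1 c_1, so
  gamma(0) = (c_0 + phi_1 c_1) / (1 - phi_1^2) = (1.06642 + (0.189)(-0.369)) / (1 - (0.189)^2) = 0.996679 / 0.964279 = 1.0336.
  gamma(1) = phi_1 gamma(0) + c_1 = (0.189)(1.0336) + (-0.369) = -0.17365.
Therefore gamma(1) = -0.1736 (to 4 decimal places).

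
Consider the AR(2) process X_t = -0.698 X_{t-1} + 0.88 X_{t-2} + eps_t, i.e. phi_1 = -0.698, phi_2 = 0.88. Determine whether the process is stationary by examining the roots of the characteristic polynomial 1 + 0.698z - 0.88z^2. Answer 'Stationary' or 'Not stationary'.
\text{Not stationary}

The AR(p) characteristic polynomial is P(z) = 1 + 0.698z - 0.88z^2.
Stationarity requires all roots to lie outside the unit circle, i.e. |z| > 1 for every root.
Set 1 + (0.698) z + (-0.88) z^2 = 0, i.e. a z^2 + b z + c = 0 with a = -0.88, b = 0.698, c = 1.
Discriminant D = b^2 - 4ac = (0.698)^2 - 4*(-0.88)*1 = 0.487204 - (-3.52) = 4.007204.
D >= 0, so the roots are real: z = (-b +/- sqrt(D)) / (2a) = (-0.698 +/- 2.0018) / (-1.76).
  z_1 = (-0.698 + 2.0018) / (-1.76) = -0.7408,   |z_1| = 0.7408.
  z_2 = (-0.698 - 2.0018) / (-1.76) = 1.534,   |z_2| = 1.534.
Moduli of all roots: 0.7408, 1.5340.
All moduli strictly greater than 1? No.
Verdict: Not stationary.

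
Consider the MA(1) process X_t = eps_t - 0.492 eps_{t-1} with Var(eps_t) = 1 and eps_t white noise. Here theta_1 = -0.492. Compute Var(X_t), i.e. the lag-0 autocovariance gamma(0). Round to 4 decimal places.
\gamma(0) = 1.2421

For an MA(q) process X_t = eps_t + sum_i theta_i eps_{t-i} with
Var(eps_t) = sigma^2, the variance is
  gamma(0) = sigma^2 * (1 + sum_i theta_i^2).
  sum_i theta_i^2 = (-0.492)^2 = 0.242064.
  gamma(0) = 1 * (1 + 0.242064) = 1 * 1.242064 = 1.242064, which rounds to 1.2421.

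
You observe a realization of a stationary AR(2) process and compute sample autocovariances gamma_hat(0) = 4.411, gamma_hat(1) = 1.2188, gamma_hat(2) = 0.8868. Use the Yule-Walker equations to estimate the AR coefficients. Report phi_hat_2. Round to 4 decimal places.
\hat\phi_{2} = 0.1350

The Yule-Walker equations for an AR(p) process read, in matrix form,
  Gamma_p phi = r_p,   with   (Gamma_p)_{ij} = gamma(|i - j|),
                       (r_p)_i = gamma(i),   i,j = 1..p.
Substitute the sample gammas (Toeplitz matrix and right-hand side of size 2):
  Gamma_p = [[4.411, 1.2188], [1.2188, 4.411]]
  r_p     = [1.2188, 0.8868]
Written out:
  4.411 phi_1 + 1.2188 phi_2 = 1.2188
  1.2188 phi_1 + 4.411 phi_2 = 0.8868
Solve by Cramer's rule:
  det = gamma(0)^2 - gamma(1)^2 = (4.411)^2 - (1.2188)^2 = 19.456921 - 1.48547344 = 17.97144756
  phi_hat_1 = [gamma(1) gamma(0) - gamma(1) gamma(2)] / det = [(1.2188)(4.411) - (1.2188)(0.8868)] / 17.97144756 = 4.29529496 / 17.97144756 = 0.239
  phi_hat_2 = [gamma(0) gamma(2) - gamma(1)^2] / det = [(4.411)(0.8868) - (1.2188)^2] / 17.97144756 = 2.42620136 / 17.97144756 = 0.135
So phi_hat = [0.2390, 0.1350].
Therefore phi_hat_2 = 0.1350.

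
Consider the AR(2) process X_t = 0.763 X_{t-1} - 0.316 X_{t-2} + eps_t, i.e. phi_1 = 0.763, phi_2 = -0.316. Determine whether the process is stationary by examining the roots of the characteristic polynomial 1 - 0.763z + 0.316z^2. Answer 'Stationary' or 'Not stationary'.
\text{Stationary}

The AR(p) characteristic polynomial is P(z) = 1 - 0.763z + 0.316z^2.
Stationarity requires all roots to lie outside the unit circle, i.e. |z| > 1 for every root.
Set 1 + (-0.763) z + (0.316) z^2 = 0, i.e. a z^2 + b z + c = 0 with a = 0.316, b = -0.763, c = 1.
Discriminant D = b^2 - 4ac = (-0.763)^2 - 4*(0.316)*1 = 0.582169 - (1.264) = -0.681831.
D < 0, so the roots are the complex-conjugate pair z = (-b +/- i sqrt(-D)) / (2a) = 1.2073 +/- 1.3065i.
For a conjugate pair |z|^2 = z * conj(z) = (product of roots) = c/a = 1/(0.316) = 3.164557, so |z| = sqrt(3.164557) = 1.7789 for both roots.
Moduli of all roots: 1.7789, 1.7789.
All moduli strictly greater than 1? Yes.
Verdict: Stationary.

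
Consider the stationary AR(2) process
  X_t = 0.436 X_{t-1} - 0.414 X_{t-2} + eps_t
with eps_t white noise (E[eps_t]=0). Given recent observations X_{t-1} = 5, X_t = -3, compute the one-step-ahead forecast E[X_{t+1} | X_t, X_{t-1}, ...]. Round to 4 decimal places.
E[X_{t+1} \mid \mathcal F_t] = -3.3780

For an AR(p) model X_t = c + sum_i phi_i X_{t-i} + eps_t, the
one-step-ahead conditional mean is
  E[X_{t+1} | X_t, ...] = c + sum_i phi_i X_{t+1-i}.
Substitute known values:
  E[X_{t+1} | ...] = (0.436) * (-3) + (-0.414) * (5)
                   = -3.3780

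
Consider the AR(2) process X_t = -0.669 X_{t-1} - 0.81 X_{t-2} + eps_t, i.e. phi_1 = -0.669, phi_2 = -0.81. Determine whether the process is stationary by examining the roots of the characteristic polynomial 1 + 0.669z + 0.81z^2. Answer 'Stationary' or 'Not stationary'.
\text{Stationary}

The AR(p) characteristic polynomial is P(z) = 1 + 0.669z + 0.81z^2.
Stationarity requires all roots to lie outside the unit circle, i.e. |z| > 1 for every root.
Set 1 + (0.669) z + (0.81) z^2 = 0, i.e. a z^2 + b z + c = 0 with a = 0.81, b = 0.669, c = 1.
Discriminant D = b^2 - 4ac = (0.669)^2 - 4*(0.81)*1 = 0.447561 - (3.24) = -2.792439.
D < 0, so the roots are the complex-conjugate pair z = (-b +/- i sqrt(-D)) / (2a) = -0.413 +/- 1.0315i.
For a conjugate pair |z|^2 = z * conj(z) = (product of roots) = c/a = 1/(0.81) = 1.234568, so |z| = sqrt(1.234568) = 1.1111 for both roots.
Moduli of all roots: 1.1111, 1.1111.
All moduli strictly greater than 1? Yes.
Verdict: Stationary.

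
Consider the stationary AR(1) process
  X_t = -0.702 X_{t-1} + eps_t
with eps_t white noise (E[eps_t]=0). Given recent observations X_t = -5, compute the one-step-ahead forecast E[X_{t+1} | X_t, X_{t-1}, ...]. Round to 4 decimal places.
E[X_{t+1} \mid \mathcal F_t] = 3.5100

For an AR(p) model X_t = c + sum_i phi_i X_{t-i} + eps_t, the
one-step-ahead conditional mean is
  E[X_{t+1} | X_t, ...] = c + sum_i phi_i X_{t+1-i}.
Substitute known values:
  E[X_{t+1} | ...] = (-0.702) * (-5)
                   = 3.5100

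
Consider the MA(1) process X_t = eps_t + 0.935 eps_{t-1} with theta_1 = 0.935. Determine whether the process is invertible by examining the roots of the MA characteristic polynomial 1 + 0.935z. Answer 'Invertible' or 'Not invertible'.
\text{Invertible}

The MA(q) characteristic polynomial is P(z) = 1 + 0.935z.
Invertibility requires all roots to lie outside the unit circle, i.e. |z| > 1 for every root.
This is linear in z: 1 + (0.935) z = 0  =>  z = -1/(0.935) = -1.069519,  |z| = 1.069519.
Moduli of all roots: 1.0695.
All moduli strictly greater than 1? Yes.
Verdict: Invertible.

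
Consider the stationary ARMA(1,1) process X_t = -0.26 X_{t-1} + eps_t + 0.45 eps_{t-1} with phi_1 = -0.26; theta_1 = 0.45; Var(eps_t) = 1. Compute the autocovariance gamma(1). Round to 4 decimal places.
\gamma(1) = 0.1799

Multiply the model equation by X_{t-k} and take expectations. With theta_0 = psi_0 = 1 and psi_j the MA(infinity) weights, this gives
  gamma(k) - sum_i phi_i gamma(k-i) = c_k,
  c_k = sigma^2 * sum_{j=k..q} theta_j psi_{j-k}   (c_k = 0 for k > q),
using gamma(-m) = gamma(m).
psi-weights needed (psi_j = theta_j + sum_i phi_i psi_{j-i}):
  psi_1 = theta_1 + phi_1 = 0.45 + (-0.26) = 0.19
Right-hand sides:
  c_0 = sigma^2 (1 + theta_1 psi_1) = 1 * (1 + (0.45)(0.19)) = 1 * 1.0855 = 1.0855
  c_1 = sigma^2 theta_1 = 1 * (0.45) = 0.45
  c_2 = 0
Equations for k = 0 and k = 1 (AR order 1):
  gamma(0) = phi_1 gamma(1) + c_0
  gamma(1) = phi_1 gamma(0) + c_1
Substituting the second into the first: gamma(0) (1 - phi_1^2) = c_0 + phi_1 c_1, so
  gamma(0) = (c_0 + phi_1 c_1) / (1 - phi_1^2) = (1.0855 + (-0.26)(0.45)) / (1 - (-0.26)^2) = 0.9685 / 0.9324 = 1.038717.
  gamma(1) = phi_1 gamma(0) + c_1 = (-0.26)(1.038717) + (0.45) = 0.179934.
Therefore gamma(1) = 0.1799 (to 4 decimal places).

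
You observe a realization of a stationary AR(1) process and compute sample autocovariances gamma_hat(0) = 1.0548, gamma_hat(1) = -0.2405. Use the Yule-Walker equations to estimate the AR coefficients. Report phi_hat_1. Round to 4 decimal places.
\hat\phi_{1} = -0.2280

The Yule-Walker equations for an AR(p) process read, in matrix form,
  Gamma_p phi = r_p,   with   (Gamma_p)_{ij} = gamma(|i - j|),
                       (r_p)_i = gamma(i),   i,j = 1..p.
Substitute the sample gammas (Toeplitz matrix and right-hand side of size 1):
  Gamma_p = [[1.0548]]
  r_p     = [-0.2405]
With p = 1 this is the single equation gamma(0) phi_1 = gamma(1):
  phi_hat_1 = gamma(1) / gamma(0) = -0.2405 / 1.0548 = -0.2280.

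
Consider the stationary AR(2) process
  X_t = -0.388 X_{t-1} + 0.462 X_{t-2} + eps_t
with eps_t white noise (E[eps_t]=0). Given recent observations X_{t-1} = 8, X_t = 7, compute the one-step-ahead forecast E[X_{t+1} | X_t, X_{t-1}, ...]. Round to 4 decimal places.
E[X_{t+1} \mid \mathcal F_t] = 0.9800

For an AR(p) model X_t = c + sum_i phi_i X_{t-i} + eps_t, the
one-step-ahead conditional mean is
  E[X_{t+1} | X_t, ...] = c + sum_i phi_i X_{t+1-i}.
Substitute known values:
  E[X_{t+1} | ...] = (-0.388) * (7) + (0.462) * (8)
                   = 0.9800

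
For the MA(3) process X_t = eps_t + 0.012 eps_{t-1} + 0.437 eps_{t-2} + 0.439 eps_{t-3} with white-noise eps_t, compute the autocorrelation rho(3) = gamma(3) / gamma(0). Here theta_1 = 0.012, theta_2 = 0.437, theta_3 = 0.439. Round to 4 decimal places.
\rho(3) = 0.3172

For an MA(q) process with theta_0 = 1, the autocovariance is
  gamma(k) = sigma^2 * sum_{i=0..q-k} theta_i * theta_{i+k},
and rho(k) = gamma(k) / gamma(0). Sigma^2 cancels.
  numerator   = (1)*(0.439) = 0.439.
  denominator = (1)^2 + (0.012)^2 + (0.437)^2 + (0.439)^2 = 1.383834.
  rho(3) = 0.439 / 1.383834 = 0.3172.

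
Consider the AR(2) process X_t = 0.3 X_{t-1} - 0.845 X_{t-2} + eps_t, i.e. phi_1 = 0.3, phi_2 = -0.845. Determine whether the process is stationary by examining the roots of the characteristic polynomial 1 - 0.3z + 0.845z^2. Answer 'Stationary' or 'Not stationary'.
\text{Stationary}

The AR(p) characteristic polynomial is P(z) = 1 - 0.3z + 0.845z^2.
Stationarity requires all roots to lie outside the unit circle, i.e. |z| > 1 for every root.
Set 1 + (-0.3) z + (0.845) z^2 = 0, i.e. a z^2 + b z + c = 0 with a = 0.845, b = -0.3, c = 1.
Discriminant D = b^2 - 4ac = (-0.3)^2 - 4*(0.845)*1 = 0.09 - (3.38) = -3.29.
D < 0, so the roots are the complex-conjugate pair z = (-b +/- i sqrt(-D)) / (2a) = 0.1775 +/- 1.0733i.
For a conjugate pair |z|^2 = z * conj(z) = (product of roots) = c/a = 1/(0.845) = 1.183432, so |z| = sqrt(1.183432) = 1.0879 for both roots.
Moduli of all roots: 1.0879, 1.0879.
All moduli strictly greater than 1? Yes.
Verdict: Stationary.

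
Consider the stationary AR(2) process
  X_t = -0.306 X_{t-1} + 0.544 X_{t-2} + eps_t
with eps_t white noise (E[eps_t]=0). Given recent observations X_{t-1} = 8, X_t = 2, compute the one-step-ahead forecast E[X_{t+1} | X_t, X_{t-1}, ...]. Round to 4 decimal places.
E[X_{t+1} \mid \mathcal F_t] = 3.7400

For an AR(p) model X_t = c + sum_i phi_i X_{t-i} + eps_t, the
one-step-ahead conditional mean is
  E[X_{t+1} | X_t, ...] = c + sum_i phi_i X_{t+1-i}.
Substitute known values:
  E[X_{t+1} | ...] = (-0.306) * (2) + (0.544) * (8)
                   = 3.7400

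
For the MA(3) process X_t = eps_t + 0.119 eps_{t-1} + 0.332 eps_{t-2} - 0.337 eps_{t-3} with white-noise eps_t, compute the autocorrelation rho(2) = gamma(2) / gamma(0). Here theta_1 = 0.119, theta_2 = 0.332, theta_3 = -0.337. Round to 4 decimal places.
\rho(2) = 0.2358

For an MA(q) process with theta_0 = 1, the autocovariance is
  gamma(k) = sigma^2 * sum_{i=0..q-k} theta_i * theta_{i+k},
and rho(k) = gamma(k) / gamma(0). Sigma^2 cancels.
  numerator   = (1)*(0.332) + (0.119)*(-0.337) = 0.291897.
  denominator = (1)^2 + (0.119)^2 + (0.332)^2 + (-0.337)^2 = 1.237954.
  rho(2) = 0.291897 / 1.237954 = 0.2358.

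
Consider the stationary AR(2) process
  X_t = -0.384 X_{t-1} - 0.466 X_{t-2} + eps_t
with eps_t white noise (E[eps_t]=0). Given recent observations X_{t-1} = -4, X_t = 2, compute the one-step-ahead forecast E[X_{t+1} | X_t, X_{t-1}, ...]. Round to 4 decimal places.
E[X_{t+1} \mid \mathcal F_t] = 1.0960

For an AR(p) model X_t = c + sum_i phi_i X_{t-i} + eps_t, the
one-step-ahead conditional mean is
  E[X_{t+1} | X_t, ...] = c + sum_i phi_i X_{t+1-i}.
Substitute known values:
  E[X_{t+1} | ...] = (-0.384) * (2) + (-0.466) * (-4)
                   = 1.0960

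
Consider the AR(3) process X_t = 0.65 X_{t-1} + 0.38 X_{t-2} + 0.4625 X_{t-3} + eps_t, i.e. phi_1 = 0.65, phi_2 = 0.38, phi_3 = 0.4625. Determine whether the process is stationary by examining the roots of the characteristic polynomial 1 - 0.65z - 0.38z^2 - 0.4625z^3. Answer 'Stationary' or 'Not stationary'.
\text{Not stationary}

The AR(p) characteristic polynomial is P(z) = 1 - 0.65z - 0.38z^2 - 0.4625z^3.
Stationarity requires all roots to lie outside the unit circle, i.e. |z| > 1 for every root.
Degree 3: look for a simple real root z0 first, then factor out (1 - z/z0) and solve the remaining quadratic.
Testing z0 = 0.8: P(0.8) = 1 + (-0.65)(0.8) + (-0.38)(0.8)^2 + (-0.4625)(0.8)^3
  = 1 + (-0.52) + (-0.2432) + (-0.2368) = 0.  So z_0 = 0.8 is a root, |z_0| = 0.8.
Divide out the factor (1 - 1.25 z) = (1 - z/z0) (since 1/z0 = 1.25):
  P(z) = (1 - 1.25 z)(1 + (0.6) z + (0.37) z^2)
  [check: z-coef 0.6 - (1.25) = -0.65; z^2-coef 0.37 - (1.25)(0.6) = -0.38; z^3-coef -(1.25)(0.37) = -0.4625.]
Remaining roots from the quadratic factor 1 + (0.6) z + (0.37) z^2:
  Set 1 + (0.6) z + (0.37) z^2 = 0, i.e. a z^2 + b z + c = 0 with a = 0.37, b = 0.6, c = 1.
  Discriminant D = b^2 - 4ac = (0.6)^2 - 4*(0.37)*1 = 0.36 - (1.48) = -1.12.
  D < 0, so the roots are the complex-conjugate pair z = (-b +/- i sqrt(-D)) / (2a) = -0.8108 +/- 1.4301i.
  For a conjugate pair |z|^2 = z * conj(z) = (product of roots) = c/a = 1/(0.37) = 2.702703, so |z| = sqrt(2.702703) = 1.644 for both roots.
Moduli of all roots: 0.8000, 1.6440, 1.6440.
All moduli strictly greater than 1? No.
Verdict: Not stationary.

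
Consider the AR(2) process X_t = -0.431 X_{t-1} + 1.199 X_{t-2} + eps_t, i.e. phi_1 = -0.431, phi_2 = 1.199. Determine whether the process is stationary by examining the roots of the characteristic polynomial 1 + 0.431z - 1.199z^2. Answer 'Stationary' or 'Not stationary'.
\text{Not stationary}

The AR(p) characteristic polynomial is P(z) = 1 + 0.431z - 1.199z^2.
Stationarity requires all roots to lie outside the unit circle, i.e. |z| > 1 for every root.
Set 1 + (0.431) z + (-1.199) z^2 = 0, i.e. a z^2 + b z + c = 0 with a = -1.199, b = 0.431, c = 1.
Discriminant D = b^2 - 4ac = (0.431)^2 - 4*(-1.199)*1 = 0.185761 - (-4.796) = 4.981761.
D >= 0, so the roots are real: z = (-b +/- sqrt(D)) / (2a) = (-0.431 +/- 2.231986) / (-2.398).
  z_1 = (-0.431 + 2.231986) / (-2.398) = -0.751,   |z_1| = 0.751.
  z_2 = (-0.431 - 2.231986) / (-2.398) = 1.1105,   |z_2| = 1.1105.
Moduli of all roots: 0.7510, 1.1105.
All moduli strictly greater than 1? No.
Verdict: Not stationary.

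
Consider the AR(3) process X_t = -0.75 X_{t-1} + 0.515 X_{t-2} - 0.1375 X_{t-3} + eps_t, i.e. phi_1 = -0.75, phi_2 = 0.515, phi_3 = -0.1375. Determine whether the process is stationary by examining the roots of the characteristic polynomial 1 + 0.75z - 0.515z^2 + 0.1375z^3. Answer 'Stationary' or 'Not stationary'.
\text{Not stationary}

The AR(p) characteristic polynomial is P(z) = 1 + 0.75z - 0.515z^2 + 0.1375z^3.
Stationarity requires all roots to lie outside the unit circle, i.e. |z| > 1 for every root.
Degree 3: look for a simple real root z0 first, then factor out (1 - z/z0) and solve the remaining quadratic.
Testing z0 = -0.8: P(-0.8) = 1 + (0.75)(-0.8) + (-0.515)(-0.8)^2 + (0.1375)(-0.8)^3
  = 1 + (-0.6) + (-0.3296) + (-0.0704) = 0.  So z_0 = -0.8 is a root, |z_0| = 0.8.
Divide out the factor (1 + 1.25 z) = (1 - z/z0) (since 1/z0 = -1.25):
  P(z) = (1 + 1.25 z)(1 + (-0.5) z + (0.11) z^2)
  [check: z-coef -0.5 - (-1.25) = 0.75; z^2-coef 0.11 - (-1.25)(-0.5) = -0.515; z^3-coef -(-1.25)(0.11) = 0.1375.]
Remaining roots from the quadratic factor 1 + (-0.5) z + (0.11) z^2:
  Set 1 + (-0.5) z + (0.11) z^2 = 0, i.e. a z^2 + b z + c = 0 with a = 0.11, b = -0.5, c = 1.
  Discriminant D = b^2 - 4ac = (-0.5)^2 - 4*(0.11)*1 = 0.25 - (0.44) = -0.19.
  D < 0, so the roots are the complex-conjugate pair z = (-b +/- i sqrt(-D)) / (2a) = 2.2727 +/- 1.9813i.
  For a conjugate pair |z|^2 = z * conj(z) = (product of roots) = c/a = 1/(0.11) = 9.090909, so |z| = sqrt(9.090909) = 3.0151 for both roots.
Moduli of all roots: 0.8000, 3.0151, 3.0151.
All moduli strictly greater than 1? No.
Verdict: Not stationary.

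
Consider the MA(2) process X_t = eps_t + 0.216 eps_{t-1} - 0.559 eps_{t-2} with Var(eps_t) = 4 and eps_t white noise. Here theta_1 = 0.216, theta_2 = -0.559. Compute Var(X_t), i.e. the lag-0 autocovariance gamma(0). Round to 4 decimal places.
\gamma(0) = 5.4365

For an MA(q) process X_t = eps_t + sum_i theta_i eps_{t-i} with
Var(eps_t) = sigma^2, the variance is
  gamma(0) = sigma^2 * (1 + sum_i theta_i^2).
  sum_i theta_i^2 = (0.216)^2 + (-0.559)^2 = 0.046656 + 0.312481 = 0.359137.
  gamma(0) = 4 * (1 + 0.359137) = 4 * 1.359137 = 5.436548, which rounds to 5.4365.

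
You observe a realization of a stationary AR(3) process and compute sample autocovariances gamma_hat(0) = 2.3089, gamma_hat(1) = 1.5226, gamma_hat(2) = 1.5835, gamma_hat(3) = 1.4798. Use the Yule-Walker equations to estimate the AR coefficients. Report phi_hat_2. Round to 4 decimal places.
\hat\phi_{2} = 0.3660

The Yule-Walker equations for an AR(p) process read, in matrix form,
  Gamma_p phi = r_p,   with   (Gamma_p)_{ij} = gamma(|i - j|),
                       (r_p)_i = gamma(i),   i,j = 1..p.
Substitute the sample gammas (Toeplitz matrix and right-hand side of size 3):
  Gamma_p = [[2.3089, 1.5226, 1.5835], [1.5226, 2.3089, 1.5226], [1.5835, 1.5226, 2.3089]]
  r_p     = [1.5226, 1.5835, 1.4798]
Written out (R1..R3):
  (R1) 2.3089 phi_1 + 1.5226 phi_2 + 1.5835 phi_3 = 1.5226
  (R2) 1.5226 phi_1 + 2.3089 phi_2 + 1.5226 phi_3 = 1.5835
  (R3) 1.5835 phi_1 + 1.5226 phi_2 + 2.3089 phi_3 = 1.4798
Gaussian elimination:
  R2 <- R2 - (1.5226/2.3089) R1 = R2 - (0.659448) R1:  1.304824 phi_2 + 0.478364 phi_3 = 0.579424
  R3 <- R3 - (1.5835/2.3089) R1 = R3 - (0.685824) R1:  0.478364 phi_2 + 1.222897 phi_3 = 0.435564
  R3 <- R3 - (0.478364/1.304824) R2 = R3 - (0.366612) R2:  1.047523 phi_3 = 0.22314
Back-substitution:
  phi_hat_3 = 0.22314 / 1.047523 = 0.213017
  phi_hat_2 = (0.579424 - (0.478364)(0.213017)) / 1.304824 = 0.365969
  phi_hat_1 = (1.5226 - (1.5226)(0.365969) - (1.5835)(0.213017)) / 2.3089 = 0.272019
So phi_hat = [0.2720, 0.3660, 0.2130].
Therefore phi_hat_2 = 0.3660.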